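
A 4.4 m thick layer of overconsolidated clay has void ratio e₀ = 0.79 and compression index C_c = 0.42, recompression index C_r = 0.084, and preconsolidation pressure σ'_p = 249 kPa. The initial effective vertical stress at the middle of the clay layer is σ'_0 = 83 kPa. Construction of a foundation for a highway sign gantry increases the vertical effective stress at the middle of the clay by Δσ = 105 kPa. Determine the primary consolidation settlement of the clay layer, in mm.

S_c ≈ 73.3 mm

Final effective stress: σ'_f = 83 + 105 = 188 kPa.
σ'_f = 188 ≤ σ'_p = 249 kPa, so the clay remains overconsolidated and only the recompression index applies:
S_c = C_r·H/(1+e₀)·log₁₀(σ'_f/σ'_0) = 0.084×4.4/1.79×log₁₀(188/83)
    = 0.20648 × 0.35508 = 0.07332 m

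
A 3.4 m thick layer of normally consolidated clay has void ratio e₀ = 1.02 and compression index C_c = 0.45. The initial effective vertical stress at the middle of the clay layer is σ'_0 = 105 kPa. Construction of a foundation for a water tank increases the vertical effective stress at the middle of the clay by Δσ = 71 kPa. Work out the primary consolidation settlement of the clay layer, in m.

S_c ≈ 0.17 m

Final effective stress: σ'_f = σ'_0 + Δσ = 105 + 71 = 176 kPa.
Normally consolidated clay, so the full stress increment lies on the virgin compression line:
S_c = C_c·H/(1+e₀)·log₁₀(σ'_f/σ'_0) = 0.45×3.4/(1+1.02)×log₁₀(176/105)
    = 0.75743 × 0.22432 = 0.1699 m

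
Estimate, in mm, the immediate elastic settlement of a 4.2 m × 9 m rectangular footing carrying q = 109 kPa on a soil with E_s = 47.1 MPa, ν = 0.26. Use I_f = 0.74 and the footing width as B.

Immediate (elastic) settlement: S_e = q·B·(1−ν²)/E_s · I_f.
E_s = 47.1 MPa = 47100 kPa.
S_e = 109 × 4.2 × (1 − 0.26²) / 47100 × 0.74
    = 109 × 4.2 × 0.9324 / 47100 × 0.74
    = 0.006706 m = 6.706 mm

S_e ≈ 6.71 mm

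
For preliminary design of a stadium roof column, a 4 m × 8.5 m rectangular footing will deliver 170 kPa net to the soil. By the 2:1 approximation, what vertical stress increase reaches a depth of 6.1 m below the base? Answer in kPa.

Δσ_z ≈ 39.2 kPa

By the 2:1 method the load spreads at 1 horizontal : 2 vertical, so at depth z the loaded area has grown by z in each plan dimension:
Δσ = qBL/((B+z)(L+z)) = 170×4×8.5/((4+6.1)(8.5+6.1)) = 39.197 kPa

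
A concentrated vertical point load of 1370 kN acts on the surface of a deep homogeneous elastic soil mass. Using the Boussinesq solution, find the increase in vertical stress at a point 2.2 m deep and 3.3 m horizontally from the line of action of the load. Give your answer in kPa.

Boussinesq vertical stress below a point load on an elastic half-space:
Δσ_z = 3P/(2πz²) · [1 + (r/z)²]^(−5/2)
r/z = 3.3/2.2 = 1.5; [1+(r/z)²]^(−5/2) = 0.052516.
Δσ_z = 3×1370/(2π×2.2²) × 0.052516 = 135.15 × 0.052516 = 7.098 kPa

Δσ_z ≈ 7.1 kPa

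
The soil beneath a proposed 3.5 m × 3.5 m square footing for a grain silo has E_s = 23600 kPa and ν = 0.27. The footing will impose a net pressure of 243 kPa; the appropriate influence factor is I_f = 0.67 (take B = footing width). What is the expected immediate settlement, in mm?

Immediate (elastic) settlement: S_e = q·B·(1−ν²)/E_s · I_f.
S_e = 243 × 3.5 × (1 − 0.27²) / 23600 × 0.67
    = 243 × 3.5 × 0.9271 / 23600 × 0.67
    = 0.02239 m = 22.39 mm

S_e ≈ 22.4 mm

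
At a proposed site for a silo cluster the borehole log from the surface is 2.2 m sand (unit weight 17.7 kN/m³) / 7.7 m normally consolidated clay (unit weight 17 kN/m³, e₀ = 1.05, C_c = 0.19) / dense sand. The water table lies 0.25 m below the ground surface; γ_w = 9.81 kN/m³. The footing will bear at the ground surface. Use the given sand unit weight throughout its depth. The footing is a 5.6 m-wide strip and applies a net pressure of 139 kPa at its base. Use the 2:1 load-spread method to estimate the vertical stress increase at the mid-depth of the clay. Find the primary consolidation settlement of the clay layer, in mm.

S_c ≈ 272 mm

Mid-depth of clay below the ground surface: z = 2.2 + 7.7/2 = 6.05 m.
Total vertical stress at mid-clay: σ_v = 17.7×2.2 + 17×3.85 = 104.39 kPa.
Pore pressure: u = 9.81×(6.05 − 0.25) = 56.898 kPa.
Initial effective stress: σ'_0 = σ_v − u = 104.39 − 56.898 = 47.492 kPa.
Stress increase at mid-clay by the 2:1 spreading method:
Δσ = qB/(B+z) = 139×5.6/(5.6+6.05) = 66.815 kPa
Final effective stress: σ'_f = σ'_0 + Δσ = 47.492 + 66.815 = 114.31 kPa.
Normally consolidated clay, so the full stress increment lies on the virgin compression line:
S_c = C_c·H/(1+e₀)·log₁₀(σ'_f/σ'_0) = 0.19×7.7/(1+1.05)×log₁₀(114.31/47.492)
    = 0.71366 × 0.38146 = 0.2722 m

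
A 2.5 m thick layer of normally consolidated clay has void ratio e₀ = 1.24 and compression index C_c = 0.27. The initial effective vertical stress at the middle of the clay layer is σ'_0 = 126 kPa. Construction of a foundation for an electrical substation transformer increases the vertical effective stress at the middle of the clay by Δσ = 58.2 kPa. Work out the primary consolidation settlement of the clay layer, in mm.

Final effective stress: σ'_f = σ'_0 + Δσ = 126 + 58.2 = 184.2 kPa.
Normally consolidated clay, so the full stress increment lies on the virgin compression line:
S_c = C_c·H/(1+e₀)·log₁₀(σ'_f/σ'_0) = 0.27×2.5/(1+1.24)×log₁₀(184.2/126)
    = 0.30134 × 0.16492 = 0.0497 m

S_c ≈ 49.7 mm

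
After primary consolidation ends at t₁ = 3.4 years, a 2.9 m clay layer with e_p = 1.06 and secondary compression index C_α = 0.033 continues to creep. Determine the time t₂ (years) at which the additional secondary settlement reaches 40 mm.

S_s = C_α·H/(1+e_p)·log₁₀(t₂/t₁) ⇒ log₁₀(t₂/t₁) = S_s·(1+e_p)/(C_α·H).
log₁₀(t₂/t₁) = 0.04 × (1+1.06) / (0.033×2.9) = 0.861
t₂ = t₁ × 10^0.861 = 3.4 × 7.261 = 24.69 years

t₂ ≈ 24.7 years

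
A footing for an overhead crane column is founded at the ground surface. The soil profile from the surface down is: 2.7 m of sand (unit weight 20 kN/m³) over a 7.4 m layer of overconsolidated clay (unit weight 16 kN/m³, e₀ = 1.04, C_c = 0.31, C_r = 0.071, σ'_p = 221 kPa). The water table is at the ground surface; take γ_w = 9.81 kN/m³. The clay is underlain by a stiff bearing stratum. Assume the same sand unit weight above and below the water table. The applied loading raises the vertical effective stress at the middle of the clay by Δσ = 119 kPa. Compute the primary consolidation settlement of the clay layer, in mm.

S_c ≈ 136 mm

Mid-depth of clay below the ground surface: z = 2.7 + 7.4/2 = 6.4 m.
Total vertical stress at mid-clay: σ_v = 20×2.7 + 16×3.7 = 113.2 kPa.
Pore pressure: u = 9.81×(6.4 − 0) = 62.784 kPa.
Initial effective stress: σ'_0 = σ_v − u = 113.2 − 62.784 = 50.416 kPa.
Final effective stress: σ'_f = 50.416 + 119 = 169.42 kPa.
σ'_f = 169.42 ≤ σ'_p = 221 kPa, so the clay remains overconsolidated and only the recompression index applies:
S_c = C_r·H/(1+e₀)·log₁₀(σ'_f/σ'_0) = 0.071×7.4/2.04×log₁₀(169.42/50.416)
    = 0.25755 × 0.5264 = 0.1356 m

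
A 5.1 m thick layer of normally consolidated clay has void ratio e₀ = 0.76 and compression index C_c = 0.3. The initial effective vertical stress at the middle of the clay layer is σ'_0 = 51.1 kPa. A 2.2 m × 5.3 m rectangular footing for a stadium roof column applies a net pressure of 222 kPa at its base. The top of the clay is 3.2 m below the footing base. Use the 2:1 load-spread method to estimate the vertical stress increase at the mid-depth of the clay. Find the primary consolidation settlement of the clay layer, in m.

Mid-depth of clay below the footing base: z = 3.2 + 5.1/2 = 5.75 m.
Stress increase at mid-clay by the 2:1 spreading method:
Δσ = qBL/((B+z)(L+z)) = 222×2.2×5.3/((2.2+5.75)(5.3+5.75)) = 29.466 kPa
Final effective stress: σ'_f = σ'_0 + Δσ = 51.1 + 29.466 = 80.566 kPa.
Normally consolidated clay, so the full stress increment lies on the virgin compression line:
S_c = C_c·H/(1+e₀)·log₁₀(σ'_f/σ'_0) = 0.3×5.1/(1+0.76)×log₁₀(80.566/51.1)
    = 0.86932 × 0.19773 = 0.1719 m

S_c ≈ 0.172 m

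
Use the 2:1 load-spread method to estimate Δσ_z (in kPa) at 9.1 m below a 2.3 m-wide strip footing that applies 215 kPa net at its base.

By the 2:1 method the load spreads at 1 horizontal : 2 vertical, so at depth z the loaded area has grown by z in each plan dimension:
Δσ = qB/(B+z) = 215×2.3/(2.3+9.1) = 43.377 kPa

Δσ_z ≈ 43.4 kPa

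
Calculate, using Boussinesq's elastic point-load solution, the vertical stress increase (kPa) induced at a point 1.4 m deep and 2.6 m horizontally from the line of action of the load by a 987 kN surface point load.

Boussinesq vertical stress below a point load on an elastic half-space:
Δσ_z = 3P/(2πz²) · [1 + (r/z)²]^(−5/2)
r/z = 2.6/1.4 = 1.8571; [1+(r/z)²]^(−5/2) = 0.023952.
Δσ_z = 3×987/(2π×1.4²) × 0.023952 = 240.44 × 0.023952 = 5.759 kPa

Δσ_z ≈ 5.76 kPa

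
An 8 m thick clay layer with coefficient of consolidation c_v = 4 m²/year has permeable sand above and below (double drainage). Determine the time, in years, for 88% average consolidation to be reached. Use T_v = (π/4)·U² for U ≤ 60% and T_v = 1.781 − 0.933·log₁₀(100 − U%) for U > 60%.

t ≈ 3.1 years

Drainage path length: H_d = H/2 = 4 m (double drainage).
U > 60%: T_v = 1.781 − 0.933·log₁₀(100 − 88) = 0.77412.
t = T_v·H_d²/c_v = 0.77412×4²/4 = 3.096 years.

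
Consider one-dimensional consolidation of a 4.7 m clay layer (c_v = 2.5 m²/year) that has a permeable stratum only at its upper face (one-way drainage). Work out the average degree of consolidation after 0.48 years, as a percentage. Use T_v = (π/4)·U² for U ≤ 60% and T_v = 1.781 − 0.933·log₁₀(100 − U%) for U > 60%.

Drainage path length: H_d = H = 4.7 m (single drainage).
T_v = c_v·t/H_d² = 2.5×0.48/4.7² = 0.054323.
T_v = 0.054323 corresponds to the U ≤ 60% branch:
U = √(4T_v/π) = 0.263

U ≈ 26.3 %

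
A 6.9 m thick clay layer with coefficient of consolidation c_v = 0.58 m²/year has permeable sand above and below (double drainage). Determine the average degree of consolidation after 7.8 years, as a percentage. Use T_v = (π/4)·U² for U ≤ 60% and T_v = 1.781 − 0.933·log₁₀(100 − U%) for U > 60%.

U ≈ 68.3 %

Drainage path length: H_d = H/2 = 3.45 m (double drainage).
T_v = c_v·t/H_d² = 0.58×7.8/3.45² = 0.38009.
T_v = 0.38009 corresponds to the U > 60% branch:
U = 1 − 10^((1.781 − T_v)/0.933)/100 = 0.6827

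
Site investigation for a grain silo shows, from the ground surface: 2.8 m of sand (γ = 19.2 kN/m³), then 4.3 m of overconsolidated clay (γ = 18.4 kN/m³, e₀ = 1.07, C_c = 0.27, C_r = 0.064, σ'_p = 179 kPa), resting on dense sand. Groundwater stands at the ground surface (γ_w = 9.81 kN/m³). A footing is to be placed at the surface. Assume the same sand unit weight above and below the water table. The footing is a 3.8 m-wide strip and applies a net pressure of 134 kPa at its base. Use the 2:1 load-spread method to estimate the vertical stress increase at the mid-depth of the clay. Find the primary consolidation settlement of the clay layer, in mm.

S_c ≈ 48.1 mm

Mid-depth of clay below the ground surface: z = 2.8 + 4.3/2 = 4.95 m.
Total vertical stress at mid-clay: σ_v = 19.2×2.8 + 18.4×2.15 = 93.32 kPa.
Pore pressure: u = 9.81×(4.95 − 0) = 48.56 kPa.
Initial effective stress: σ'_0 = σ_v − u = 93.32 − 48.56 = 44.76 kPa.
Stress increase at mid-clay by the 2:1 spreading method:
Δσ = qB/(B+z) = 134×3.8/(3.8+4.95) = 58.194 kPa
Final effective stress: σ'_f = 44.76 + 58.194 = 102.95 kPa.
σ'_f = 102.95 ≤ σ'_p = 179 kPa, so the clay remains overconsolidated and only the recompression index applies:
S_c = C_r·H/(1+e₀)·log₁₀(σ'_f/σ'_0) = 0.064×4.3/2.07×log₁₀(102.95/44.76)
    = 0.13295 × 0.36174 = 0.04809 m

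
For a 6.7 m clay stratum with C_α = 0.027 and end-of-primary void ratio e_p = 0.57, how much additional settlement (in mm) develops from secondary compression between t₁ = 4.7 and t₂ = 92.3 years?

Secondary compression: S_s = C_α·H/(1+e_p)·log₁₀(t₂/t₁)
S_s = 0.027×6.7/(1+0.57)×log₁₀(92.3/4.7)
    = 0.1152 × 1.293 = 0.149 m

S_s ≈ 149 mm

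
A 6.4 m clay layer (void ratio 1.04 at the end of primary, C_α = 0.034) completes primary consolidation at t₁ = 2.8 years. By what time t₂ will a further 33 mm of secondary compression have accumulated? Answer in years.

t₂ ≈ 5.71 years

S_s = C_α·H/(1+e_p)·log₁₀(t₂/t₁) ⇒ log₁₀(t₂/t₁) = S_s·(1+e_p)/(C_α·H).
log₁₀(t₂/t₁) = 0.033 × (1+1.04) / (0.034×6.4) = 0.3094
t₂ = t₁ × 10^0.3094 = 2.8 × 2.039 = 5.709 years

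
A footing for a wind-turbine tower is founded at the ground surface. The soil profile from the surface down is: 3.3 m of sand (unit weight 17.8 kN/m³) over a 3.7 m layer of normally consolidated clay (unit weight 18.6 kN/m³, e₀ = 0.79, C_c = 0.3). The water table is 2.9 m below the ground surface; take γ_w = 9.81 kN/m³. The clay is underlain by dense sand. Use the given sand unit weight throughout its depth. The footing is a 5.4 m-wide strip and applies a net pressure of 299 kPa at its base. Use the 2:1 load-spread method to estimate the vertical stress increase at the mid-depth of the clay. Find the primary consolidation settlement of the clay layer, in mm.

S_c ≈ 309 mm

Mid-depth of clay below the ground surface: z = 3.3 + 3.7/2 = 5.15 m.
Total vertical stress at mid-clay: σ_v = 17.8×3.3 + 18.6×1.85 = 93.15 kPa.
Pore pressure: u = 9.81×(5.15 − 2.9) = 22.073 kPa.
Initial effective stress: σ'_0 = σ_v − u = 93.15 − 22.073 = 71.077 kPa.
Stress increase at mid-clay by the 2:1 spreading method:
Δσ = qB/(B+z) = 299×5.4/(5.4+5.15) = 153.04 kPa
Final effective stress: σ'_f = σ'_0 + Δσ = 71.077 + 153.04 = 224.12 kPa.
Normally consolidated clay, so the full stress increment lies on the virgin compression line:
S_c = C_c·H/(1+e₀)·log₁₀(σ'_f/σ'_0) = 0.3×3.7/(1+0.79)×log₁₀(224.12/71.077)
    = 0.62011 × 0.49875 = 0.3093 m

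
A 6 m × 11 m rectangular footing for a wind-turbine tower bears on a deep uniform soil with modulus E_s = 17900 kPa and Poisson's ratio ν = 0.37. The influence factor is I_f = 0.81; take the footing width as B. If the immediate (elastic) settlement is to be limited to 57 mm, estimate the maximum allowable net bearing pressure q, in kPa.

q ≈ 243 kPa

S_e = q·B·(1−ν²)/E_s · I_f  ⇒  q = S_e·E_s / (B·(1−ν²)·I_f).
q = 0.057 × 17900 / (6 × 0.8631 × 0.81) = 243.2 kPa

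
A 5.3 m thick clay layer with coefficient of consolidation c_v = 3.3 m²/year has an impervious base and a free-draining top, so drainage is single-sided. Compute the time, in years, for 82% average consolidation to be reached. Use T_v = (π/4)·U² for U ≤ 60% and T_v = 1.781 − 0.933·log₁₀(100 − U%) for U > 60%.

Drainage path length: H_d = H = 5.3 m (single drainage).
U > 60%: T_v = 1.781 − 0.933·log₁₀(100 − 82) = 0.60983.
t = T_v·H_d²/c_v = 0.60983×5.3²/3.3 = 5.191 years.

t ≈ 5.19 years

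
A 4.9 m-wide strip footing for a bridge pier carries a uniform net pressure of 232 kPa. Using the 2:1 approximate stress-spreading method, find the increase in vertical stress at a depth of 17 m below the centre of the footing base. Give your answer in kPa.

Δσ_z ≈ 51.9 kPa

By the 2:1 method the load spreads at 1 horizontal : 2 vertical, so at depth z the loaded area has grown by z in each plan dimension:
Δσ = qB/(B+z) = 232×4.9/(4.9+17) = 51.909 kPa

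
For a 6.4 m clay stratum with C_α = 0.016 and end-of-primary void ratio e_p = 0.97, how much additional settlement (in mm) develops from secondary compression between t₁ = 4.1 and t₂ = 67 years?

S_s ≈ 63.1 mm

Secondary compression: S_s = C_α·H/(1+e_p)·log₁₀(t₂/t₁)
S_s = 0.016×6.4/(1+0.97)×log₁₀(67/4.1)
    = 0.05198 × 1.213 = 0.06307 m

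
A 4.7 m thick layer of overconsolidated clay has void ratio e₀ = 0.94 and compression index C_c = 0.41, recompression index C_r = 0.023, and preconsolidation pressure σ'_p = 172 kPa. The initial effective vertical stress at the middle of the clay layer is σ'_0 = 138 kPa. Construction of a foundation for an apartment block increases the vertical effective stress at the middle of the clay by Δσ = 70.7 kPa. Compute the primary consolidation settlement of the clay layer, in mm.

S_c ≈ 88.8 mm

Final effective stress: σ'_f = 138 + 70.7 = 208.7 kPa.
σ'_f = 208.7 > σ'_p = 172 kPa, so the stress path crosses the preconsolidation pressure — recompression up to σ'_p, then virgin compression beyond:
S_c = H/(1+e₀)·[C_r·log₁₀(σ'_p/σ'_0) + C_c·log₁₀(σ'_f/σ'_p)]
    = 4.7/1.94 × [0.023×log₁₀(172/138) + 0.41×log₁₀(208.7/172)]
    = 2.4227 × [0.0021999 + 0.034438] = 0.08876 m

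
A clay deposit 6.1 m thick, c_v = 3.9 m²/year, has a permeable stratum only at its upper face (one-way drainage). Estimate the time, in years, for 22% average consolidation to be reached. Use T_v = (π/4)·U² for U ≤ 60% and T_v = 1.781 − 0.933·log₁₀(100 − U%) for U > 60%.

Drainage path length: H_d = H = 6.1 m (single drainage).
U ≤ 60%: T_v = (π/4)·U² = (π/4)×0.22² = 0.038013.
t = T_v·H_d²/c_v = 0.038013×6.1²/3.9 = 0.3627 years.

t ≈ 0.363 years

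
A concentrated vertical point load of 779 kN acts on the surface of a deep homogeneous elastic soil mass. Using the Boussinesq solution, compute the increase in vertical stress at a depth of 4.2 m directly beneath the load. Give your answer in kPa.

Δσ_z ≈ 21.1 kPa

Boussinesq vertical stress below a point load on an elastic half-space:
Δσ_z = 3P/(2πz²) · [1 + (r/z)²]^(−5/2)
r/z = 0/4.2 = 0; [1+(r/z)²]^(−5/2) = 1.
Δσ_z = 3×779/(2π×4.2²) × 1 = 21.085 × 1 = 21.09 kPa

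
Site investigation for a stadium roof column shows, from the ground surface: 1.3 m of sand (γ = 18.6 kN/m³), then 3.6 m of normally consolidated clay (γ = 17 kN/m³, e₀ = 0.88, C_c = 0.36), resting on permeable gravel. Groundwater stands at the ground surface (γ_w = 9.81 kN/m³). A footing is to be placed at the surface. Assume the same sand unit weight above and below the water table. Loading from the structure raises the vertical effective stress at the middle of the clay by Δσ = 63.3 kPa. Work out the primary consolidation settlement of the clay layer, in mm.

S_c ≈ 383 mm

Mid-depth of clay below the ground surface: z = 1.3 + 3.6/2 = 3.1 m.
Total vertical stress at mid-clay: σ_v = 18.6×1.3 + 17×1.8 = 54.78 kPa.
Pore pressure: u = 9.81×(3.1 − 0) = 30.411 kPa.
Initial effective stress: σ'_0 = σ_v − u = 54.78 − 30.411 = 24.369 kPa.
Final effective stress: σ'_f = σ'_0 + Δσ = 24.369 + 63.3 = 87.669 kPa.
Normally consolidated clay, so the full stress increment lies on the virgin compression line:
S_c = C_c·H/(1+e₀)·log₁₀(σ'_f/σ'_0) = 0.36×3.6/(1+0.88)×log₁₀(87.669/24.369)
    = 0.68936 × 0.55601 = 0.3833 m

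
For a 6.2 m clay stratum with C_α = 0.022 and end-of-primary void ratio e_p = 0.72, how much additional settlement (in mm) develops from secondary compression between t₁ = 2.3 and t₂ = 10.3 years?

S_s ≈ 51.6 mm

Secondary compression: S_s = C_α·H/(1+e_p)·log₁₀(t₂/t₁)
S_s = 0.022×6.2/(1+0.72)×log₁₀(10.3/2.3)
    = 0.0793 × 0.6511 = 0.05163 m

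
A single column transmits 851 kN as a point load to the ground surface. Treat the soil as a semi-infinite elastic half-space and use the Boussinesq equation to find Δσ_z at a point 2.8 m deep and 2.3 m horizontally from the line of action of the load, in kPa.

Δσ_z ≈ 14.3 kPa

Boussinesq vertical stress below a point load on an elastic half-space:
Δσ_z = 3P/(2πz²) · [1 + (r/z)²]^(−5/2)
r/z = 2.3/2.8 = 0.82143; [1+(r/z)²]^(−5/2) = 0.2755.
Δσ_z = 3×851/(2π×2.8²) × 0.2755 = 51.827 × 0.2755 = 14.28 kPa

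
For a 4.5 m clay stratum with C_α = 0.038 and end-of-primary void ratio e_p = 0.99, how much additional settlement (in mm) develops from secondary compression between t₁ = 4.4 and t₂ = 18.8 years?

S_s ≈ 54.2 mm

Secondary compression: S_s = C_α·H/(1+e_p)·log₁₀(t₂/t₁)
S_s = 0.038×4.5/(1+0.99)×log₁₀(18.8/4.4)
    = 0.08593 × 0.6307 = 0.0542 m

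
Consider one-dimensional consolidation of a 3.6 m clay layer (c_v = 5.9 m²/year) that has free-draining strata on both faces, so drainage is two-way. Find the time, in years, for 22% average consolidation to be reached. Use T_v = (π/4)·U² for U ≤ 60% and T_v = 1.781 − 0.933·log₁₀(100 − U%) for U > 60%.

t ≈ 0.0209 years

Drainage path length: H_d = H/2 = 1.8 m (double drainage).
U ≤ 60%: T_v = (π/4)·U² = (π/4)×0.22² = 0.038013.
t = T_v·H_d²/c_v = 0.038013×1.8²/5.9 = 0.02087 years.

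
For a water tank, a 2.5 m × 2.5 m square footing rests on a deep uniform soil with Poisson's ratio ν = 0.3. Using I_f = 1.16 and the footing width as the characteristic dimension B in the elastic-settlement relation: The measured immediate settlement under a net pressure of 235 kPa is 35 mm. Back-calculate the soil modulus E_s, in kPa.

S_e = q·B·(1−ν²)/E_s · I_f  ⇒  E_s = q·B·(1−ν²)·I_f / S_e.
E_s = 235 × 2.5 × 0.91 × 1.16 / 0.035 = 17720 kPa

E_s ≈ 17700 kPa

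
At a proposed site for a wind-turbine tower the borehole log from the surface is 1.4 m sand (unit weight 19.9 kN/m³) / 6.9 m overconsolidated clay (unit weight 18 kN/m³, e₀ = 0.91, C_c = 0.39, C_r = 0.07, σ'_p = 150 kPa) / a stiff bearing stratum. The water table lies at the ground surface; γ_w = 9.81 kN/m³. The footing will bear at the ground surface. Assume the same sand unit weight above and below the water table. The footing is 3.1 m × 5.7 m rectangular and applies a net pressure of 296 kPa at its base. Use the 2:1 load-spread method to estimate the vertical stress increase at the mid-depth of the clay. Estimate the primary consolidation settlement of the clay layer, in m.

Mid-depth of clay below the ground surface: z = 1.4 + 6.9/2 = 4.85 m.
Total vertical stress at mid-clay: σ_v = 19.9×1.4 + 18×3.45 = 89.96 kPa.
Pore pressure: u = 9.81×(4.85 − 0) = 47.578 kPa.
Initial effective stress: σ'_0 = σ_v − u = 89.96 − 47.578 = 42.382 kPa.
Stress increase at mid-clay by the 2:1 spreading method:
Δσ = qBL/((B+z)(L+z)) = 296×3.1×5.7/((3.1+4.85)(5.7+4.85)) = 62.36 kPa
Final effective stress: σ'_f = 42.382 + 62.36 = 104.74 kPa.
σ'_f = 104.74 ≤ σ'_p = 150 kPa, so the clay remains overconsolidated and only the recompression index applies:
S_c = C_r·H/(1+e₀)·log₁₀(σ'_f/σ'_0) = 0.07×6.9/1.91×log₁₀(104.74/42.382)
    = 0.25288 × 0.39293 = 0.09936 m

S_c ≈ 0.0994 m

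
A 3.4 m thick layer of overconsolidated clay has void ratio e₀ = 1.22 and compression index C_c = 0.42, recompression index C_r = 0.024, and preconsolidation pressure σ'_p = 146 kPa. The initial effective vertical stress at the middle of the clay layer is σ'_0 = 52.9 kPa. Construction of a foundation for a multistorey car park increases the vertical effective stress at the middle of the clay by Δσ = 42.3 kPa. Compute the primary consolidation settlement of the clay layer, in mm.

S_c ≈ 9.38 mm

Final effective stress: σ'_f = 52.9 + 42.3 = 95.2 kPa.
σ'_f = 95.2 ≤ σ'_p = 146 kPa, so the clay remains overconsolidated and only the recompression index applies:
S_c = C_r·H/(1+e₀)·log₁₀(σ'_f/σ'_0) = 0.024×3.4/2.22×log₁₀(95.2/52.9)
    = 0.036756 × 0.25518 = 0.009379 m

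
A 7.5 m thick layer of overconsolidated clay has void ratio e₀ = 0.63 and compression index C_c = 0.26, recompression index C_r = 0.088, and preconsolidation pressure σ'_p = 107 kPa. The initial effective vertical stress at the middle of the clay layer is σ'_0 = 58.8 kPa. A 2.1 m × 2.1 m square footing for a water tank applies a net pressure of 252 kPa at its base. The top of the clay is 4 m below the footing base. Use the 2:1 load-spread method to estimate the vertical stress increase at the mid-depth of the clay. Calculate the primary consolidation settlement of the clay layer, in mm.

Mid-depth of clay below the footing base: z = 4 + 7.5/2 = 7.75 m.
Stress increase at mid-clay by the 2:1 spreading method:
Δσ = qBL/((B+z)(L+z)) = 252×2.1×2.1/((2.1+7.75)(2.1+7.75)) = 11.454 kPa
Final effective stress: σ'_f = 58.8 + 11.454 = 70.254 kPa.
σ'_f = 70.254 ≤ σ'_p = 107 kPa, so the clay remains overconsolidated and only the recompression index applies:
S_c = C_r·H/(1+e₀)·log₁₀(σ'_f/σ'_0) = 0.088×7.5/1.63×log₁₀(70.254/58.8)
    = 0.40491 × 0.077294 = 0.0313 m

S_c ≈ 31.3 mm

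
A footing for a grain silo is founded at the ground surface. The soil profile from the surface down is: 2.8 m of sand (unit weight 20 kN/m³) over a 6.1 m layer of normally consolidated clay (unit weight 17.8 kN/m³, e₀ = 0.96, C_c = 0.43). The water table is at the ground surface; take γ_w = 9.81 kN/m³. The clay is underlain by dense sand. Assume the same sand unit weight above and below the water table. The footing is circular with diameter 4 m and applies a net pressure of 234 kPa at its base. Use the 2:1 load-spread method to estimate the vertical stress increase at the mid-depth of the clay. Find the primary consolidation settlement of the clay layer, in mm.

S_c ≈ 318 mm

Mid-depth of clay below the ground surface: z = 2.8 + 6.1/2 = 5.85 m.
Total vertical stress at mid-clay: σ_v = 20×2.8 + 17.8×3.05 = 110.29 kPa.
Pore pressure: u = 9.81×(5.85 − 0) = 57.389 kPa.
Initial effective stress: σ'_0 = σ_v − u = 110.29 − 57.389 = 52.901 kPa.
Stress increase at mid-clay by the 2:1 spreading method:
Δσ ≈ qD²/(D+z)² = 234×4²/(4+5.85)² = 38.589 kPa
Final effective stress: σ'_f = σ'_0 + Δσ = 52.901 + 38.589 = 91.49 kPa.
Normally consolidated clay, so the full stress increment lies on the virgin compression line:
S_c = C_c·H/(1+e₀)·log₁₀(σ'_f/σ'_0) = 0.43×6.1/(1+0.96)×log₁₀(91.49/52.901)
    = 1.3383 × 0.23791 = 0.3184 m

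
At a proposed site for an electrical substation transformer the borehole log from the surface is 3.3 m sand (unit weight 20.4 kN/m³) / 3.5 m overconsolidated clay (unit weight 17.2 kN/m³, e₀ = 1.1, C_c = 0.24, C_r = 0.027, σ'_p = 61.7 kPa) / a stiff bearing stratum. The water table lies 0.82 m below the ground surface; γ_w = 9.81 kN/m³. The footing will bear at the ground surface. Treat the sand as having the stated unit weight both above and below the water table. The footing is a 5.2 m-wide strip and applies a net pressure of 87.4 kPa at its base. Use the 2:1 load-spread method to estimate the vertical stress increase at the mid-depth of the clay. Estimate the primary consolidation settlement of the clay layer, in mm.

S_c ≈ 86.3 mm

Mid-depth of clay below the ground surface: z = 3.3 + 3.5/2 = 5.05 m.
Total vertical stress at mid-clay: σ_v = 20.4×3.3 + 17.2×1.75 = 97.42 kPa.
Pore pressure: u = 9.81×(5.05 − 0.82) = 41.496 kPa.
Initial effective stress: σ'_0 = σ_v − u = 97.42 − 41.496 = 55.924 kPa.
Stress increase at mid-clay by the 2:1 spreading method:
Δσ = qB/(B+z) = 87.4×5.2/(5.2+5.05) = 44.34 kPa
Final effective stress: σ'_f = 55.924 + 44.34 = 100.26 kPa.
σ'_f = 100.26 > σ'_p = 61.7 kPa, so the stress path crosses the preconsolidation pressure — recompression up to σ'_p, then virgin compression beyond:
S_c = H/(1+e₀)·[C_r·log₁₀(σ'_p/σ'_0) + C_c·log₁₀(σ'_f/σ'_p)]
    = 3.5/2.1 × [0.027×log₁₀(61.7/55.924) + 0.24×log₁₀(100.26/61.7)]
    = 1.6667 × [0.0011525 + 0.050602] = 0.08626 m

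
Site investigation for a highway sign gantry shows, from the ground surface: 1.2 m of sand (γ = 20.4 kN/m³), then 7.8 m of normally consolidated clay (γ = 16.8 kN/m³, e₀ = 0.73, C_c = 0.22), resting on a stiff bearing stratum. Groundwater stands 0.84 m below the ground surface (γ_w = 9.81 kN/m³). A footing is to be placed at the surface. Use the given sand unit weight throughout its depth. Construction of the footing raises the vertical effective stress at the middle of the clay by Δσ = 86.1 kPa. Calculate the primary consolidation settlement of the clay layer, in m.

S_c ≈ 0.441 m

Mid-depth of clay below the ground surface: z = 1.2 + 7.8/2 = 5.1 m.
Total vertical stress at mid-clay: σ_v = 20.4×1.2 + 16.8×3.9 = 90 kPa.
Pore pressure: u = 9.81×(5.1 − 0.84) = 41.791 kPa.
Initial effective stress: σ'_0 = σ_v − u = 90 − 41.791 = 48.209 kPa.
Final effective stress: σ'_f = σ'_0 + Δσ = 48.209 + 86.1 = 134.31 kPa.
Normally consolidated clay, so the full stress increment lies on the virgin compression line:
S_c = C_c·H/(1+e₀)·log₁₀(σ'_f/σ'_0) = 0.22×7.8/(1+0.73)×log₁₀(134.31/48.209)
    = 0.99191 × 0.44498 = 0.4414 m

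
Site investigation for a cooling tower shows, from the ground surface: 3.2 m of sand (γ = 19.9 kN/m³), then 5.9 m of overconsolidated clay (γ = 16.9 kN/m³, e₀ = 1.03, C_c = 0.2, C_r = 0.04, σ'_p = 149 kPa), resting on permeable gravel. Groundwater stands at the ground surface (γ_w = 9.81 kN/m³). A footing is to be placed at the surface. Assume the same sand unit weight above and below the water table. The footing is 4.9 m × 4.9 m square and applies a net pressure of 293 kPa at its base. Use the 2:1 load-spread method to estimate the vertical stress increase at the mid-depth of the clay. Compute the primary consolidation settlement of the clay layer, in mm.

Mid-depth of clay below the ground surface: z = 3.2 + 5.9/2 = 6.15 m.
Total vertical stress at mid-clay: σ_v = 19.9×3.2 + 16.9×2.95 = 113.53 kPa.
Pore pressure: u = 9.81×(6.15 − 0) = 60.332 kPa.
Initial effective stress: σ'_0 = σ_v − u = 113.53 − 60.332 = 53.198 kPa.
Stress increase at mid-clay by the 2:1 spreading method:
Δσ = qBL/((B+z)(L+z)) = 293×4.9×4.9/((4.9+6.15)(4.9+6.15)) = 57.615 kPa
Final effective stress: σ'_f = 53.198 + 57.615 = 110.81 kPa.
σ'_f = 110.81 ≤ σ'_p = 149 kPa, so the clay remains overconsolidated and only the recompression index applies:
S_c = C_r·H/(1+e₀)·log₁₀(σ'_f/σ'_0) = 0.04×5.9/2.03×log₁₀(110.81/53.198)
    = 0.11626 × 0.31868 = 0.03705 m

S_c ≈ 37 mm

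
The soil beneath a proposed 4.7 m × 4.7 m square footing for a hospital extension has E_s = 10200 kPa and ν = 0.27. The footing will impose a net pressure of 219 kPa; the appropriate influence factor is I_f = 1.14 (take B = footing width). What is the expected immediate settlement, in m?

S_e ≈ 0.107 m

Immediate (elastic) settlement: S_e = q·B·(1−ν²)/E_s · I_f.
S_e = 219 × 4.7 × (1 − 0.27²) / 10200 × 1.14
    = 219 × 4.7 × 0.9271 / 10200 × 1.14
    = 0.1067 m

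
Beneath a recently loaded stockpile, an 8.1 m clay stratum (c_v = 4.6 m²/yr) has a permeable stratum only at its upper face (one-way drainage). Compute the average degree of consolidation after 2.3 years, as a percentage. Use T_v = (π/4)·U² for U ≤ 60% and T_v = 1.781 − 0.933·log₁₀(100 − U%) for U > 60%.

Drainage path length: H_d = H = 8.1 m (single drainage).
T_v = c_v·t/H_d² = 4.6×2.3/8.1² = 0.16126.
T_v = 0.16126 corresponds to the U ≤ 60% branch:
U = √(4T_v/π) = 0.4531

U ≈ 45.3 %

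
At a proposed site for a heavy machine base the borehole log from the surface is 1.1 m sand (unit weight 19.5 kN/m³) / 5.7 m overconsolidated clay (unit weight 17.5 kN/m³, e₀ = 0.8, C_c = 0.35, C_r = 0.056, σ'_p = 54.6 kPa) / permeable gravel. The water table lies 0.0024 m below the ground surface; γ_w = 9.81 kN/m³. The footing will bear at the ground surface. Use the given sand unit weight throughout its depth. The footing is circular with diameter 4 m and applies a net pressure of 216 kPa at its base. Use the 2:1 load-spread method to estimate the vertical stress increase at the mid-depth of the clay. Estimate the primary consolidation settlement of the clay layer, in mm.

S_c ≈ 266 mm

Mid-depth of clay below the ground surface: z = 1.1 + 5.7/2 = 3.95 m.
Total vertical stress at mid-clay: σ_v = 19.5×1.1 + 17.5×2.85 = 71.325 kPa.
Pore pressure: u = 9.81×(3.95 − 0.0024) = 38.73 kPa.
Initial effective stress: σ'_0 = σ_v − u = 71.325 − 38.73 = 32.595 kPa.
Stress increase at mid-clay by the 2:1 spreading method:
Δσ ≈ qD²/(D+z)² = 216×4²/(4+3.95)² = 54.681 kPa
Final effective stress: σ'_f = 32.595 + 54.681 = 87.276 kPa.
σ'_f = 87.276 > σ'_p = 54.6 kPa, so the stress path crosses the preconsolidation pressure — recompression up to σ'_p, then virgin compression beyond:
S_c = H/(1+e₀)·[C_r·log₁₀(σ'_p/σ'_0) + C_c·log₁₀(σ'_f/σ'_p)]
    = 5.7/1.8 × [0.056×log₁₀(54.6/32.595) + 0.35×log₁₀(87.276/54.6)]
    = 3.1667 × [0.012546 + 0.071296] = 0.2655 m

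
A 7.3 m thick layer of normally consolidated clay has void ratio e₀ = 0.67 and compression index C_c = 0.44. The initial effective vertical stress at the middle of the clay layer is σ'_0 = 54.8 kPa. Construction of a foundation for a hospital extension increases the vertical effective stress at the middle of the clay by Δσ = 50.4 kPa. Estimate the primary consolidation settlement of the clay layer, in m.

Final effective stress: σ'_f = σ'_0 + Δσ = 54.8 + 50.4 = 105.2 kPa.
Normally consolidated clay, so the full stress increment lies on the virgin compression line:
S_c = C_c·H/(1+e₀)·log₁₀(σ'_f/σ'_0) = 0.44×7.3/(1+0.67)×log₁₀(105.2/54.8)
    = 1.9234 × 0.28324 = 0.5448 m

S_c ≈ 0.545 m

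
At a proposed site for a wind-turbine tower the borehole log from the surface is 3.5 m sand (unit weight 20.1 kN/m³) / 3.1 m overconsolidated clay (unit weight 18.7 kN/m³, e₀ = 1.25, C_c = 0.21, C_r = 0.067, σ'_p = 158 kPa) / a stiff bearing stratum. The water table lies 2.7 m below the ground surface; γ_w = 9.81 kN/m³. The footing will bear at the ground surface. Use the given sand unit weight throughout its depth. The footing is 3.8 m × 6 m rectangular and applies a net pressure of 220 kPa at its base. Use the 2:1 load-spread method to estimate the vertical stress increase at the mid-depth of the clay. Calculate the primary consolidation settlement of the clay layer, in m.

S_c ≈ 0.0206 m

Mid-depth of clay below the ground surface: z = 3.5 + 3.1/2 = 5.05 m.
Total vertical stress at mid-clay: σ_v = 20.1×3.5 + 18.7×1.55 = 99.335 kPa.
Pore pressure: u = 9.81×(5.05 − 2.7) = 23.054 kPa.
Initial effective stress: σ'_0 = σ_v − u = 99.335 − 23.054 = 76.281 kPa.
Stress increase at mid-clay by the 2:1 spreading method:
Δσ = qBL/((B+z)(L+z)) = 220×3.8×6/((3.8+5.05)(6+5.05)) = 51.292 kPa
Final effective stress: σ'_f = 76.281 + 51.292 = 127.57 kPa.
σ'_f = 127.57 ≤ σ'_p = 158 kPa, so the clay remains overconsolidated and only the recompression index applies:
S_c = C_r·H/(1+e₀)·log₁₀(σ'_f/σ'_0) = 0.067×3.1/2.25×log₁₀(127.57/76.281)
    = 0.092313 × 0.22333 = 0.02062 m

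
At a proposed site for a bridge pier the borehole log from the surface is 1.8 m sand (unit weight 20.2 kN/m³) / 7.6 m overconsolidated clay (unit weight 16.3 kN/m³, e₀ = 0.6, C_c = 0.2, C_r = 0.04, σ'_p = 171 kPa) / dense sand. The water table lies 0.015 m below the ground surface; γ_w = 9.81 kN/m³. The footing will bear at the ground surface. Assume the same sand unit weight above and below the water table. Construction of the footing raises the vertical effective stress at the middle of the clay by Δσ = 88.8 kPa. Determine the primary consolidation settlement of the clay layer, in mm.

Mid-depth of clay below the ground surface: z = 1.8 + 7.6/2 = 5.6 m.
Total vertical stress at mid-clay: σ_v = 20.2×1.8 + 16.3×3.8 = 98.3 kPa.
Pore pressure: u = 9.81×(5.6 − 0.015) = 54.789 kPa.
Initial effective stress: σ'_0 = σ_v − u = 98.3 − 54.789 = 43.511 kPa.
Final effective stress: σ'_f = 43.511 + 88.8 = 132.31 kPa.
σ'_f = 132.31 ≤ σ'_p = 171 kPa, so the clay remains overconsolidated and only the recompression index applies:
S_c = C_r·H/(1+e₀)·log₁₀(σ'_f/σ'_0) = 0.04×7.6/1.6×log₁₀(132.31/43.511)
    = 0.19 × 0.48299 = 0.09177 m

S_c ≈ 91.8 mm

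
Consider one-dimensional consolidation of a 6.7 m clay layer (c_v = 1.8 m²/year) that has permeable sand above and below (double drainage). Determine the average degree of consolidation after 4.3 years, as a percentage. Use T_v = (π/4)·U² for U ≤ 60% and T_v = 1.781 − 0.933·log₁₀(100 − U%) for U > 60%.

U ≈ 85.2 %

Drainage path length: H_d = H/2 = 3.35 m (double drainage).
T_v = c_v·t/H_d² = 1.8×4.3/3.35² = 0.68969.
T_v = 0.68969 corresponds to the U > 60% branch:
U = 1 − 10^((1.781 − T_v)/0.933)/100 = 0.8522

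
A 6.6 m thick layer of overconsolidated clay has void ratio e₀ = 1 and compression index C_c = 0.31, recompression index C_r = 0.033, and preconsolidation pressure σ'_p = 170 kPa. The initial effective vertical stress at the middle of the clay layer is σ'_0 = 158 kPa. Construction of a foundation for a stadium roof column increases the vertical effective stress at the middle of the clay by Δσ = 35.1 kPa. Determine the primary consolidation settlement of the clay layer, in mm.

S_c ≈ 60.1 mm

Final effective stress: σ'_f = 158 + 35.1 = 193.1 kPa.
σ'_f = 193.1 > σ'_p = 170 kPa, so the stress path crosses the preconsolidation pressure — recompression up to σ'_p, then virgin compression beyond:
S_c = H/(1+e₀)·[C_r·log₁₀(σ'_p/σ'_0) + C_c·log₁₀(σ'_f/σ'_p)]
    = 6.6/2 × [0.033×log₁₀(170/158) + 0.31×log₁₀(193.1/170)]
    = 3.3 × [0.0010491 + 0.017153] = 0.06007 m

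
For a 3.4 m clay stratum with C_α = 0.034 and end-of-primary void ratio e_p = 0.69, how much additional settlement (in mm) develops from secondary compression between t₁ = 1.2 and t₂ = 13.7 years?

S_s ≈ 72.3 mm

Secondary compression: S_s = C_α·H/(1+e_p)·log₁₀(t₂/t₁)
S_s = 0.034×3.4/(1+0.69)×log₁₀(13.7/1.2)
    = 0.0684 × 1.058 = 0.07234 m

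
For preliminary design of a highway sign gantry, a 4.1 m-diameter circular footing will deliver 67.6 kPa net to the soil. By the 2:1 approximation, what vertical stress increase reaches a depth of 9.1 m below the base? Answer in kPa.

By the 2:1 method the load spreads at 1 horizontal : 2 vertical, so at depth z the loaded area has grown by z in each plan dimension:
Δσ ≈ qD²/(D+z)² = 67.6×4.1²/(4.1+9.1)² = 6.5218 kPa

Δσ_z ≈ 6.52 kPa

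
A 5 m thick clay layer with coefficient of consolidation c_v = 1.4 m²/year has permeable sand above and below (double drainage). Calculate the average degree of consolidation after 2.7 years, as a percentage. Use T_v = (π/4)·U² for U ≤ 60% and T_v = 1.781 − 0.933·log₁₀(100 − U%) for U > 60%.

U ≈ 81.8 %

Drainage path length: H_d = H/2 = 2.5 m (double drainage).
T_v = c_v·t/H_d² = 1.4×2.7/2.5² = 0.6048.
T_v = 0.6048 corresponds to the U > 60% branch:
U = 1 − 10^((1.781 − T_v)/0.933)/100 = 0.8178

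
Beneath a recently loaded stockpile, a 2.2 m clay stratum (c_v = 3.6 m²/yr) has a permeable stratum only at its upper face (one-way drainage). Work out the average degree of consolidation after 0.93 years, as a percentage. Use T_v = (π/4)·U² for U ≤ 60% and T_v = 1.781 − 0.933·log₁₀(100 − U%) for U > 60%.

Drainage path length: H_d = H = 2.2 m (single drainage).
T_v = c_v·t/H_d² = 3.6×0.93/2.2² = 0.69174.
T_v = 0.69174 corresponds to the U > 60% branch:
U = 1 − 10^((1.781 − T_v)/0.933)/100 = 0.8529

U ≈ 85.3 %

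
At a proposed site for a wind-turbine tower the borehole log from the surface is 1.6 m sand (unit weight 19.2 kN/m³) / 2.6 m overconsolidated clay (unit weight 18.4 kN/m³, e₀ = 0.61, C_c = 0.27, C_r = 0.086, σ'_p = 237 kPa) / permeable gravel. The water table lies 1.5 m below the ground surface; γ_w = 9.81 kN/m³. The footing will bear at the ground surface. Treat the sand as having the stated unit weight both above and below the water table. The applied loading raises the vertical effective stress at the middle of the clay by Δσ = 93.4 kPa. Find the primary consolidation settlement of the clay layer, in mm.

S_c ≈ 71.7 mm

Mid-depth of clay below the ground surface: z = 1.6 + 2.6/2 = 2.9 m.
Total vertical stress at mid-clay: σ_v = 19.2×1.6 + 18.4×1.3 = 54.64 kPa.
Pore pressure: u = 9.81×(2.9 − 1.5) = 13.734 kPa.
Initial effective stress: σ'_0 = σ_v − u = 54.64 − 13.734 = 40.906 kPa.
Final effective stress: σ'_f = 40.906 + 93.4 = 134.31 kPa.
σ'_f = 134.31 ≤ σ'_p = 237 kPa, so the clay remains overconsolidated and only the recompression index applies:
S_c = C_r·H/(1+e₀)·log₁₀(σ'_f/σ'_0) = 0.086×2.6/1.61×log₁₀(134.31/40.906)
    = 0.13888 × 0.51632 = 0.07171 m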